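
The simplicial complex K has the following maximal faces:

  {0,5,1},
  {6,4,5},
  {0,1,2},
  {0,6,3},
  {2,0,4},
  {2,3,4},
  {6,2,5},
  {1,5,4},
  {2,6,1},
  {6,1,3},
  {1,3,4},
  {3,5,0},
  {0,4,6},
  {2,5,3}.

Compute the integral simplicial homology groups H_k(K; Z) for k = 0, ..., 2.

Order the vertices as 0 < 1 < 2 < 3 < 4 < 5 < 6. Listing each simplex with vertices in this order, K has dimension 2 with simplices:

  0-simplices (7): [0], [1], [2], [3], [4], [5], [6]
  1-simplices (21): [0,1], [0,2], [0,3], [0,4], [0,5], [0,6], [1,2], [1,3], [1,4], [1,5], [1,6], [2,3], [2,4], [2,5], [2,6], [3,4], [3,5], [3,6], [4,5], [4,6], [5,6]
  2-simplices (14): [0,1,2], [0,1,5], [0,2,4], [0,3,5], [0,3,6], [0,4,6], [1,2,6], [1,3,4], [1,3,6], [1,4,5], [2,3,4], [2,3,5], [2,5,6], [4,5,6]

giving chain groups C_0 ≅ Z^7, C_1 ≅ Z^21, C_2 ≅ Z^14.

Boundary ∂_1: C_1 → C_0 is given by ∂[p,q] = [q] − [p].
This gives a 7×21 integer matrix of rank 6; reducing to Smith normal form yields diagonal entries (1,1,1,1,1,1).

Boundary ∂_2: C_2 → C_1 sends each 2-simplex [p,q,r] to [q,r] − [p,r] + [p,q]. For instance
  ∂[1,2,6] = [2,6] − [1,6] + [1,2],
  ∂[0,3,5] = [3,5] − [0,5] + [0,3].
This gives a 21×14 integer matrix of rank 13; reducing to Smith normal form yields diagonal entries (1,1,1,1,1,1,1,1,1,1,1,1,1).

From H_k ≅ ker(∂_k) / im(∂_{k+1}) we obtain:

  H_0: rank C_0 − rank ∂_1 = 7 − 6 = 1, and the invariant factors of ∂_1 are all 1, so H_0 ≅ Z.
  H_1: rank ker ∂_1 − rank ∂_2 = (21 − 6) − 13 = 2, and the invariant factors of ∂_2 are all 1, so H_1 ≅ Z^2.
  H_2: rank ker ∂_2 − rank ∂_3 = (14 − 13) − 0 = 1, and there is no ∂_3, so H_2 ≅ Z.

H_0 ≅ Z,  H_1 ≅ Z^2,  H_2 ≅ Z.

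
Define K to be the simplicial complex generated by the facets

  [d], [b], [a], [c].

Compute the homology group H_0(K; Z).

Order the vertices as a < b < c < d. Listing each simplex with vertices in this order, K has dimension 0 with simplices:

  0-simplices (4): a, b, c, d

giving chain groups C_0 ≅ Z^4.

Reading off H_k = ker ∂_k / im ∂_{k+1}:

  H_0: rank C_0 − rank ∂_1 = 4 − 0 = 4, and there is no ∂_1, so H_0 ≅ Z^4.

H_0 ≅ Z^4.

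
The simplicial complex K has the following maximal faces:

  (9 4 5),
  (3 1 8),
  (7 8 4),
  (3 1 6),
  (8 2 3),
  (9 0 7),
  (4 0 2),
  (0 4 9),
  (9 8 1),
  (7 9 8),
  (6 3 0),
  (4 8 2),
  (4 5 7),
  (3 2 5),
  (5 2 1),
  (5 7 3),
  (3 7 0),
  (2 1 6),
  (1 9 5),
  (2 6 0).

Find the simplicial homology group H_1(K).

H_1 = Z ⊕ Z/2.

K has 10 vertices, 30 edges, 20 triangles.
rank ∂_1 = 9, rank ∂_2 = 20 ⇒ b_1 = 30 − 9 − 20 = 1; ∂_2 has invariant factor(s) [2] giving torsion. So H_1 = Z ⊕ Z/2.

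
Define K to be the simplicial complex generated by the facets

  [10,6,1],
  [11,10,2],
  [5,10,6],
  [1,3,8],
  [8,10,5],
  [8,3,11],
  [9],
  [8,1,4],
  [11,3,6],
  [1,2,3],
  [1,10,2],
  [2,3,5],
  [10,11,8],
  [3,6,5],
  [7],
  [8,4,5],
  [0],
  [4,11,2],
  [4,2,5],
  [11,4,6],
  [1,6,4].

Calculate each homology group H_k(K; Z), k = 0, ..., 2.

Take the total order 0 < 1 < 2 < 3 < 4 < 5 < 6 < 7 < 8 < 9 < 10 < 11 on the vertex set. Then K (dimension 2) consists of the simplices:

  0-simplices (12): [0], [1], [2], [3], [4], [5], [6], [7], [8], [9], [10], [11]
  1-simplices (27): (27 of them)
  2-simplices (18): (18 of them)

giving chain groups C_0 ≅ Z^12, C_1 ≅ Z^27, C_2 ≅ Z^18.

The boundary map ∂_1: C_1 → C_0 is given by ∂[p,q] = [q] − [p].
As a 12×27 matrix over Z this has rank 8, with invariant factors (1,1,1,1,1,1,1,1).

The boundary map ∂_2: C_2 → C_1 maps a triangle to the signed sum of its edges. For instance
  ∂[5,8,10] = [8,10] − [5,10] + [5,8],
  ∂[2,4,11] = [4,11] − [2,11] + [2,4].
The 27×18 boundary matrix has rank 17 and Smith normal form diag(1,1,1,1,1,1,1,1,1,1,1,1,1,1,1,1,1).

Computing H_k = (kernel of ∂_k) / (image of ∂_{k+1}):

  H_0: rank C_0 − rank ∂_1 = 12 − 8 = 4, and the invariant factors of ∂_1 are all 1, so H_0 ≅ Z^4.
  H_1: rank ker ∂_1 − rank ∂_2 = (27 − 8) − 17 = 2, and the invariant factors of ∂_2 are all 1, so H_1 ≅ Z^2.
  H_2: rank ker ∂_2 − rank ∂_3 = (18 − 17) − 0 = 1, and there is no ∂_3, so H_2 ≅ Z.

H_0 = Z^4,  H_1 = Z^2,  H_2 = Z.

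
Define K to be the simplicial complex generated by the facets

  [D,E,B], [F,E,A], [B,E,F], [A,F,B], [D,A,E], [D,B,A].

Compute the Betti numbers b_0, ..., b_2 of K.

b_0 = 1, b_1 = 0, b_2 = 1.

Order the vertices as A < B < D < E < F. Listing each simplex with vertices in this order, K has dimension 2 with simplices:

  0-simplices (5): A, B, D, E, F
  1-simplices (9): AB, AD, AE, AF, BD, BE, BF, DE, EF
  2-simplices (6): ABD, ABF, ADE, AEF, BDE, BEF

Hence C_0 ≅ Z^5, C_1 ≅ Z^9, C_2 ≅ Z^6.

Boundary ∂_1: C_1 → C_0 is given by ∂[p,q] = [q] − [p]. For instance
  ∂EF = F − E.
The resulting 5×9 matrix has rank 4, and its Smith normal form has invariant factors (1,1,1,1).

∂_2: C_2 → C_1 maps a triangle to the signed sum of its edges. For instance
  ∂BEF = EF − BF + BE,
  ∂ABD = BD − AD + AB.
This gives a 9×6 integer matrix of rank 5; reducing to Smith normal form yields diagonal entries (1,1,1,1,1).

Now H_k = ker ∂_k / im ∂_{k+1}, so:

  H_0: rank C_0 − rank ∂_1 = 5 − 4 = 1, and the invariant factors of ∂_1 are all 1, so H_0 = Z.
  H_1: rank ker ∂_1 − rank ∂_2 = (9 − 4) − 5 = 0, and the invariant factors of ∂_2 are all 1, so H_1 = 0.
  H_2: rank ker ∂_2 − rank ∂_3 = (6 − 5) − 0 = 1, and there is no ∂_3, so H_2 = Z.

(K is a triangulation of the 2-sphere S^2.)

Hence the Betti numbers are b_0 = 1, b_1 = 0, b_2 = 1.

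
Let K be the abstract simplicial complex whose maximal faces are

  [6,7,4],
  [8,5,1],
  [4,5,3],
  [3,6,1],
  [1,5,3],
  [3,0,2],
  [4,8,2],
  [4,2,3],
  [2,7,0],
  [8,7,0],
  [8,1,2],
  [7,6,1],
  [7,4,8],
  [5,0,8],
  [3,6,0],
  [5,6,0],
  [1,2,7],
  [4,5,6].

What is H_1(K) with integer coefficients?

H_1 = Z ⊕ Z/2.

Take the total order 0 < 1 < 2 < 3 < 4 < 5 < 6 < 7 < 8 on the vertex set. Then K (dimension 2) consists of the simplices:

  0-simplices (9): [0], [1], [2], [3], [4], [5], [6], [7], [8]
  1-simplices (27): (27 of them)
  2-simplices (18): [0,2,3], [0,2,7], [0,3,6], [0,5,6], [0,5,8], [0,7,8], [1,2,7], [1,2,8], [1,3,5], [1,3,6], [1,5,8], [1,6,7], [2,3,4], [2,4,8], [3,4,5], [4,5,6], [4,6,7], [4,7,8]

giving chain groups C_0 ≅ Z^9, C_1 ≅ Z^27, C_2 ≅ Z^18.

Boundary ∂_1: C_1 → C_0 is given by ∂[p,q] = [q] − [p]. For instance
  ∂[5,8] = [8] − [5].
As a 9×27 matrix over Z this has rank 8, with invariant factors (1,1,1,1,1,1,1,1).

∂_2: C_2 → C_1 sends each 2-simplex [p,q,r] to [q,r] − [p,r] + [p,q]. For instance
  ∂[2,4,8] = [4,8] − [2,8] + [2,4],
  ∂[2,3,4] = [3,4] − [2,4] + [2,3].
This gives a 27×18 integer matrix of rank 18; reducing to Smith normal form yields diagonal entries (1,1,1,1,1,1,1,1,1,1,1,1,1,1,1,1,1,2).

Reading off H_k = ker ∂_k / im ∂_{k+1}:

  H_1: rank ker ∂_1 − rank ∂_2 = (27 − 8) − 18 = 1, and ∂_2 has invariant factor 2 > 1, so H_1 = Z ⊕ Z/2.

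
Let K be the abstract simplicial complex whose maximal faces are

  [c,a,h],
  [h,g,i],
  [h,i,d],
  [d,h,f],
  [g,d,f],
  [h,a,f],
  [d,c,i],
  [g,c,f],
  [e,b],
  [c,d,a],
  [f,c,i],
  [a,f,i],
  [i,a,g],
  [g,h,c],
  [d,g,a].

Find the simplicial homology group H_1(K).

We work with the vertex ordering a < b < c < d < e < f < g < h < i. The simplices of K, each written with vertices in increasing order, are:

  0-simplices (9): a, b, c, d, e, f, g, h, i
  1-simplices (22): ac, ad, af, ag, ah, ai, be, cd, cf, cg, ch, ci, df, dg, dh, di, fg, fh, fi, gh, gi, hi
  2-simplices (14): acd, ach, adg, afh, afi, agi, cdi, cfg, cfi, cgh, dfg, dfh, dhi, ghi

giving chain groups C_0 ≅ Z^9, C_1 ≅ Z^22, C_2 ≅ Z^14.

The boundary map ∂_1: C_1 → C_0 maps an edge to its endpoints' difference, ∂[p,q] = q − p.
This gives a 9×22 integer matrix of rank 7; reducing to Smith normal form yields diagonal entries (1,1,1,1,1,1,1).

∂_2: C_2 → C_1 sends each 2-simplex [p,q,r] to [q,r] − [p,r] + [p,q]. For instance
  ∂afi = fi − ai + af,
  ∂cfg = fg − cg + cf.
The resulting 22×14 matrix has rank 13, and its Smith normal form has invariant factors (1,1,1,1,1,1,1,1,1,1,1,1,1).

Computing H_k = (kernel of ∂_k) / (image of ∂_{k+1}):

  H_1: rank ker ∂_1 − rank ∂_2 = (22 − 7) − 13 = 2, and the invariant factors of ∂_2 are all 1, so H_1 ≅ Z^2.

H_1 = Z^2.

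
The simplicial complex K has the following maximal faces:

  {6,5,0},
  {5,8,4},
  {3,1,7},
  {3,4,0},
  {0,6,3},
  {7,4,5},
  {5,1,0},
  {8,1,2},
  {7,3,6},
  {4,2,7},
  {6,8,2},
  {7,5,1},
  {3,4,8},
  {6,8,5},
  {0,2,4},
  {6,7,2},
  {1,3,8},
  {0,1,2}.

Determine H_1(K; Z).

Take the total order 0 < 1 < 2 < 3 < 4 < 5 < 6 < 7 < 8 on the vertex set. Then K (dimension 2) consists of the simplices:

  0-simplices (9): [0], [1], [2], [3], [4], [5], [6], [7], [8]
  1-simplices (27): (27 of them)
  2-simplices (18): [0,1,2], [0,1,5], [0,2,4], [0,3,4], [0,3,6], [0,5,6], [1,2,8], [1,3,7], [1,3,8], [1,5,7], [2,4,7], [2,6,7], [2,6,8], [3,4,8], [3,6,7], [4,5,7], [4,5,8], [5,6,8]

giving chain groups C_0 ≅ Z^9, C_1 ≅ Z^27, C_2 ≅ Z^18.

The boundary map ∂_1: C_1 → C_0 maps an edge to its endpoints' difference, ∂[p,q] = q − p. For instance
  ∂[5,8] = [8] − [5].
This gives a 9×27 integer matrix of rank 8; reducing to Smith normal form yields diagonal entries (1,1,1,1,1,1,1,1).

∂_2: C_2 → C_1 acts by ∂[p,q,r] = [q,r] − [p,r] + [p,q]. For instance
  ∂[4,5,7] = [5,7] − [4,7] + [4,5],
  ∂[1,2,8] = [2,8] − [1,8] + [1,2].
The 27×18 boundary matrix has rank 17 and Smith normal form diag(1,1,1,1,1,1,1,1,1,1,1,1,1,1,1,1,1).

Now H_k = ker ∂_k / im ∂_{k+1}, so:

  H_1: rank ker ∂_1 − rank ∂_2 = (27 − 8) − 17 = 2, and the invariant factors of ∂_2 are all 1, so H_1 ≅ Z^2.

H_1 ≅ Z^2.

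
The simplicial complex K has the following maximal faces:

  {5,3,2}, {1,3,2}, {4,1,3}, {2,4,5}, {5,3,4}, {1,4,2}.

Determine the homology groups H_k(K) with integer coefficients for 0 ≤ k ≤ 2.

H_0 ≅ Z,  H_1 = 0,  H_2 ≅ Z.

We work with the vertex ordering 1 < 2 < 3 < 4 < 5. The simplices of K, each written with vertices in increasing order, are:

  0-simplices (5): [1], [2], [3], [4], [5]
  1-simplices (9): [1,2], [1,3], [1,4], [2,3], [2,4], [2,5], [3,4], [3,5], [4,5]
  2-simplices (6): [1,2,3], [1,2,4], [1,3,4], [2,3,5], [2,4,5], [3,4,5]

so the chain groups are C_0 ≅ Z^5, C_1 ≅ Z^9, C_2 ≅ Z^6.

Boundary ∂_1: C_1 → C_0 maps an edge to its endpoints' difference, ∂[p,q] = q − p. For instance
  ∂[1,3] = [3] − [1].
The resulting 5×9 matrix has rank 4, and its Smith normal form has invariant factors (1,1,1,1).

The boundary map ∂_2: C_2 → C_1 maps a triangle to the signed sum of its edges. For instance
  ∂[1,2,3] = [2,3] − [1,3] + [1,2],
  ∂[1,3,4] = [3,4] − [1,4] + [1,3].
The 9×6 boundary matrix has rank 5 and Smith normal form diag(1,1,1,1,1).

Computing H_k = (kernel of ∂_k) / (image of ∂_{k+1}):

  H_0: rank C_0 − rank ∂_1 = 5 − 4 = 1, and the invariant factors of ∂_1 are all 1, so H_0 ≅ Z.
  H_1: rank ker ∂_1 − rank ∂_2 = (9 − 4) − 5 = 0, and the invariant factors of ∂_2 are all 1, so H_1 ≅ 0.
  H_2: rank ker ∂_2 − rank ∂_3 = (6 − 5) − 0 = 1, and there is no ∂_3, so H_2 ≅ Z.

As a check, the Euler characteristic is 5 − 9 + 6 = 2, which agrees with 1 − 0 + 1 = 2.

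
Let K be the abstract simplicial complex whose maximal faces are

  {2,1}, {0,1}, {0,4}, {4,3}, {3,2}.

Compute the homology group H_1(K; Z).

H_1 ≅ Z.

Fix the vertex order 0 < 1 < 2 < 3 < 4 and write every simplex with vertices in increasing order. Then dim K = 1 and the simplices of K are:

  0-simplices (5): [0], [1], [2], [3], [4]
  1-simplices (5): [0,1], [0,4], [1,2], [2,3], [3,4]

so the chain groups are C_0 ≅ Z^5, C_1 ≅ Z^5.

Boundary ∂_1: C_1 → C_0 sends each edge [p,q] (with p < q) to q − p. For instance
  ∂[0,1] = [1] − [0].
As a 5×5 matrix over Z this has rank 4, with invariant factors (1,1,1,1).

Computing H_k = (kernel of ∂_k) / (image of ∂_{k+1}):

  H_1: rank ker ∂_1 − rank ∂_2 = (5 − 4) − 0 = 1, and there is no ∂_2, so H_1 = Z.

(K is a triangulation of the circle S^1.)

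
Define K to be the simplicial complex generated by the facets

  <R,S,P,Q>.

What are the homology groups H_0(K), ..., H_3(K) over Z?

We work with the vertex ordering P < Q < R < S. The simplices of K, each written with vertices in increasing order, are:

  0-simplices (4): P, Q, R, S
  1-simplices (6): PQ, PR, PS, QR, QS, RS
  2-simplices (4): PQR, PQS, PRS, QRS
  3-simplices (1): PQRS

so the chain groups are C_0 ≅ Z^4, C_1 ≅ Z^6, C_2 ≅ Z^4, C_3 ≅ Z^1.

The boundary map ∂_1: C_1 → C_0 sends each edge [p,q] (with p < q) to q − p.
The 4×6 boundary matrix has rank 3 and Smith normal form diag(1,1,1).

∂_2: C_2 → C_1 maps a triangle to the signed sum of its edges. For instance
  ∂PQS = QS − PS + PQ,
  ∂PRS = RS − PS + PR.
The resulting 6×4 matrix has rank 3, and its Smith normal form has invariant factors (1,1,1).

The boundary map ∂_3: C_3 → C_2 sends each 3-simplex σ to the alternating sum Σ_i (−1)^i (σ with its i-th vertex removed). For instance
  ∂PQRS = QRS − PRS + PQS − PQR.
The 4×1 boundary matrix has rank 1 and Smith normal form diag(1).

Reading off H_k = ker ∂_k / im ∂_{k+1}:

  H_0: rank C_0 − rank ∂_1 = 4 − 3 = 1, and the invariant factors of ∂_1 are all 1, so H_0 ≅ Z.
  H_1: rank ker ∂_1 − rank ∂_2 = (6 − 3) − 3 = 0, and the invariant factors of ∂_2 are all 1, so H_1 ≅ 0.
  H_2: rank ker ∂_2 − rank ∂_3 = (4 − 3) − 1 = 0, and the invariant factors of ∂_3 are all 1, so H_2 ≅ 0.
  H_3: rank ker ∂_3 − rank ∂_4 = (1 − 1) − 0 = 0, and there is no ∂_4, so H_3 ≅ 0.

H_0 ≅ Z,  H_1 = 0,  H_2 = 0,  H_3 = 0.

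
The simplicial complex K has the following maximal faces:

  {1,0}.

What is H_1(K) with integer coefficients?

H_1 = 0.

Take the total order 0 < 1 on the vertex set. Then K (dimension 1) consists of the simplices:

  0-simplices (2): [0], [1]
  1-simplices (1): [0,1]

so the chain groups are C_0 ≅ Z^2, C_1 ≅ Z^1.

∂_1: C_1 → C_0 maps an edge to its endpoints' difference, ∂[p,q] = q − p. For instance
  ∂[0,1] = [1] − [0].
The resulting 2×1 matrix has rank 1, and its Smith normal form has invariant factors (1).

Reading off H_k = ker ∂_k / im ∂_{k+1}:

  H_1: rank ker ∂_1 − rank ∂_2 = (1 − 1) − 0 = 0, and there is no ∂_2, so H_1 ≅ 0.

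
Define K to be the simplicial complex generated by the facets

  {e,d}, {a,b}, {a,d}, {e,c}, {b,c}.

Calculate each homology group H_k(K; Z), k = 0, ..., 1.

We work with the vertex ordering a < b < c < d < e. The simplices of K, each written with vertices in increasing order, are:

  0-simplices (5): a, b, c, d, e
  1-simplices (5): ab, ad, bc, ce, de

giving chain groups C_0 ≅ Z^5, C_1 ≅ Z^5.

Boundary ∂_1: C_1 → C_0 sends each edge [p,q] (with p < q) to q − p. For instance
  ∂de = e − d.
The 5×5 boundary matrix has rank 4 and Smith normal form diag(1,1,1,1).

Now H_k = ker ∂_k / im ∂_{k+1}, so:

  H_0: rank C_0 − rank ∂_1 = 5 − 4 = 1, and the invariant factors of ∂_1 are all 1, so H_0 ≅ Z.
  H_1: rank ker ∂_1 − rank ∂_2 = (5 − 4) − 0 = 1, and there is no ∂_2, so H_1 ≅ Z.

As a check, the Euler characteristic is 5 − 5 = 0, which agrees with 1 − 1 = 0.

H_0 ≅ Z,  H_1 ≅ Z.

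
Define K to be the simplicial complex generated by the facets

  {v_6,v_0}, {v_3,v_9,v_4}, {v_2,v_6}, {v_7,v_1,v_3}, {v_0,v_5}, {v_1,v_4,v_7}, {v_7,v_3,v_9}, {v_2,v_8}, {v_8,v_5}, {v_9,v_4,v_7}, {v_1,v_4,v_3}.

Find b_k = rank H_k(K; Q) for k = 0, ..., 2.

K has 10 vertices, 14 edges, 6 triangles.
rank ∂_0 = 0, rank ∂_1 = 8 ⇒ b_0 = 10 − 0 − 8 = 2; all invariant factors of ∂_1 are 1 so no torsion. So H_0 = Z^2.
rank ∂_1 = 8, rank ∂_2 = 5 ⇒ b_1 = 14 − 8 − 5 = 1; all invariant factors of ∂_2 are 1 so no torsion. So H_1 = Z.
rank ∂_2 = 5, rank ∂_3 = 0 ⇒ b_2 = 6 − 5 − 0 = 1. So H_2 = Z.

b_0 = 2, b_1 = 1, b_2 = 1.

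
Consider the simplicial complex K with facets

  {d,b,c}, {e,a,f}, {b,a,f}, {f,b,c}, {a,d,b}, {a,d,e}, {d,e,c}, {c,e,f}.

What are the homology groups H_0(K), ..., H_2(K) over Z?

Order the vertices as a < b < c < d < e < f. Listing each simplex with vertices in this order, K has dimension 2 with simplices:

  0-simplices (6): a, b, c, d, e, f
  1-simplices (12): ab, ad, ae, af, bc, bd, bf, cd, ce, cf, de, ef
  2-simplices (8): abd, abf, ade, aef, bcd, bcf, cde, cef

so the chain groups are C_0 ≅ Z^6, C_1 ≅ Z^12, C_2 ≅ Z^8.

Boundary ∂_1: C_1 → C_0 maps an edge to its endpoints' difference, ∂[p,q] = q − p.
This gives a 6×12 integer matrix of rank 5; reducing to Smith normal form yields diagonal entries (1,1,1,1,1).

The boundary map ∂_2: C_2 → C_1 maps a triangle to the signed sum of its edges. For instance
  ∂abd = bd − ad + ab,
  ∂bcf = cf − bf + bc.
The resulting 12×8 matrix has rank 7, and its Smith normal form has invariant factors (1,1,1,1,1,1,1).

Reading off H_k = ker ∂_k / im ∂_{k+1}:

  H_0: rank C_0 − rank ∂_1 = 6 − 5 = 1, and the invariant factors of ∂_1 are all 1, so H_0 ≅ Z.
  H_1: rank ker ∂_1 − rank ∂_2 = (12 − 5) − 7 = 0, and the invariant factors of ∂_2 are all 1, so H_1 ≅ 0.
  H_2: rank ker ∂_2 − rank ∂_3 = (8 − 7) − 0 = 1, and there is no ∂_3, so H_2 ≅ Z.

H_0 = Z,  H_1 = 0,  H_2 = Z.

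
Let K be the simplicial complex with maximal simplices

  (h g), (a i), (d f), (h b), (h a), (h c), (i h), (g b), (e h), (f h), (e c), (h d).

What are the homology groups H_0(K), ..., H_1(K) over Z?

H_0 ≅ Z,  H_1 ≅ Z^4.

Order the vertices as a < b < c < d < e < f < g < h < i. Listing each simplex with vertices in this order, K has dimension 1 with simplices:

  0-simplices (9): a, b, c, d, e, f, g, h, i
  1-simplices (12): ah, ai, bg, bh, ce, ch, df, dh, eh, fh, gh, hi

giving chain groups C_0 ≅ Z^9, C_1 ≅ Z^12.

The boundary map ∂_1: C_1 → C_0 is given by ∂[p,q] = [q] − [p]. For instance
  ∂eh = h − e.
This gives a 9×12 integer matrix of rank 8; reducing to Smith normal form yields diagonal entries (1,1,1,1,1,1,1,1).

From H_k ≅ ker(∂_k) / im(∂_{k+1}) we obtain:

  H_0: rank C_0 − rank ∂_1 = 9 − 8 = 1, and the invariant factors of ∂_1 are all 1, so H_0 ≅ Z.
  H_1: rank ker ∂_1 − rank ∂_2 = (12 − 8) − 0 = 4, and there is no ∂_2, so H_1 ≅ Z^4.

As a check, the Euler characteristic is 9 − 12 = -3, which agrees with 1 − 4 = -3.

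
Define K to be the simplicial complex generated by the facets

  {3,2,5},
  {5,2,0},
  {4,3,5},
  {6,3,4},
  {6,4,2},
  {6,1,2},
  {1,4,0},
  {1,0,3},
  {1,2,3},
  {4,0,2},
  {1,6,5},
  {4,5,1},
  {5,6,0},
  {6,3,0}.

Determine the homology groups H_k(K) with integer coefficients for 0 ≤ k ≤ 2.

H_0 ≅ Z,  H_1 ≅ Z^2,  H_2 ≅ Z.

We work with the vertex ordering 0 < 1 < 2 < 3 < 4 < 5 < 6. The simplices of K, each written with vertices in increasing order, are:

  0-simplices (7): [0], [1], [2], [3], [4], [5], [6]
  1-simplices (21): [0,1], [0,2], [0,3], [0,4], [0,5], [0,6], [1,2], [1,3], [1,4], [1,5], [1,6], [2,3], [2,4], [2,5], [2,6], [3,4], [3,5], [3,6], [4,5], [4,6], [5,6]
  2-simplices (14): [0,1,3], [0,1,4], [0,2,4], [0,2,5], [0,3,6], [0,5,6], [1,2,3], [1,2,6], [1,4,5], [1,5,6], [2,3,5], [2,4,6], [3,4,5], [3,4,6]

giving chain groups C_0 ≅ Z^7, C_1 ≅ Z^21, C_2 ≅ Z^14.

Boundary ∂_1: C_1 → C_0 maps an edge to its endpoints' difference, ∂[p,q] = q − p. For instance
  ∂[3,6] = [6] − [3].
The 7×21 boundary matrix has rank 6 and Smith normal form diag(1,1,1,1,1,1).

The boundary map ∂_2: C_2 → C_1 acts by ∂[p,q,r] = [q,r] − [p,r] + [p,q]. For instance
  ∂[2,3,5] = [3,5] − [2,5] + [2,3],
  ∂[1,2,3] = [2,3] − [1,3] + [1,2].
This gives a 21×14 integer matrix of rank 13; reducing to Smith normal form yields diagonal entries (1,1,1,1,1,1,1,1,1,1,1,1,1).

From H_k ≅ ker(∂_k) / im(∂_{k+1}) we obtain:

  H_0: rank C_0 − rank ∂_1 = 7 − 6 = 1, and the invariant factors of ∂_1 are all 1, so H_0 ≅ Z.
  H_1: rank ker ∂_1 − rank ∂_2 = (21 − 6) − 13 = 2, and the invariant factors of ∂_2 are all 1, so H_1 ≅ Z^2.
  H_2: rank ker ∂_2 − rank ∂_3 = (14 − 13) − 0 = 1, and there is no ∂_3, so H_2 ≅ Z.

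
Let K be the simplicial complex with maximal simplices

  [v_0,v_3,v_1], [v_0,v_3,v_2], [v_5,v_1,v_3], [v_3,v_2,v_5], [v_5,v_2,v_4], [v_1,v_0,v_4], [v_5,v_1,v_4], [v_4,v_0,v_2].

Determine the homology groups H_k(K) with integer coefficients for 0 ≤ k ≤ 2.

H_0 ≅ Z,  H_1 = 0,  H_2 ≅ Z.

Take the total order v_0 < v_1 < v_2 < v_3 < v_4 < v_5 on the vertex set. Then K (dimension 2) consists of the simplices:

  0-simplices (6): [v_0], [v_1], [v_2], [v_3], [v_4], [v_5]
  1-simplices (12): [v_0,v_1], [v_0,v_2], [v_0,v_3], [v_0,v_4], [v_1,v_3], [v_1,v_4], [v_1,v_5], [v_2,v_3], [v_2,v_4], [v_2,v_5], [v_3,v_5], [v_4,v_5]
  2-simplices (8): [v_0,v_1,v_3], [v_0,v_1,v_4], [v_0,v_2,v_3], [v_0,v_2,v_4], [v_1,v_3,v_5], [v_1,v_4,v_5], [v_2,v_3,v_5], [v_2,v_4,v_5]

so the chain groups are C_0 ≅ Z^6, C_1 ≅ Z^12, C_2 ≅ Z^8.

∂_1: C_1 → C_0 sends each edge [p,q] (with p < q) to q − p.
The resulting 6×12 matrix has rank 5, and its Smith normal form has invariant factors (1,1,1,1,1).

Boundary ∂_2: C_2 → C_1 maps a triangle to the signed sum of its edges. For instance
  ∂[v_0,v_1,v_4] = [v_1,v_4] − [v_0,v_4] + [v_0,v_1],
  ∂[v_1,v_4,v_5] = [v_4,v_5] − [v_1,v_5] + [v_1,v_4].
As a 12×8 matrix over Z this has rank 7, with invariant factors (1,1,1,1,1,1,1).

From H_k ≅ ker(∂_k) / im(∂_{k+1}) we obtain:

  H_0: rank C_0 − rank ∂_1 = 6 − 5 = 1, and the invariant factors of ∂_1 are all 1, so H_0 ≅ Z.
  H_1: rank ker ∂_1 − rank ∂_2 = (12 − 5) − 7 = 0, and the invariant factors of ∂_2 are all 1, so H_1 ≅ 0.
  H_2: rank ker ∂_2 − rank ∂_3 = (8 − 7) − 0 = 1, and there is no ∂_3, so H_2 ≅ Z.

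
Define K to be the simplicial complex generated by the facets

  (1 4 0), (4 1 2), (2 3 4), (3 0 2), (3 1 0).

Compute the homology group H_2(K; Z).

Take the total order 0 < 1 < 2 < 3 < 4 on the vertex set. Then K (dimension 2) consists of the simplices:

  0-simplices (5): [0], [1], [2], [3], [4]
  1-simplices (10): [0,1], [0,2], [0,3], [0,4], [1,2], [1,3], [1,4], [2,3], [2,4], [3,4]
  2-simplices (5): [0,1,3], [0,1,4], [0,2,3], [1,2,4], [2,3,4]

giving chain groups C_0 ≅ Z^5, C_1 ≅ Z^10, C_2 ≅ Z^5.

Boundary ∂_1: C_1 → C_0 maps an edge to its endpoints' difference, ∂[p,q] = q − p.
The resulting 5×10 matrix has rank 4, and its Smith normal form has invariant factors (1,1,1,1).

∂_2: C_2 → C_1 acts by ∂[p,q,r] = [q,r] − [p,r] + [p,q]. For instance
  ∂[0,1,3] = [1,3] − [0,3] + [0,1],
  ∂[0,1,4] = [1,4] − [0,4] + [0,1].
This gives a 10×5 integer matrix of rank 5; reducing to Smith normal form yields diagonal entries (1,1,1,1,1).

Computing H_k = (kernel of ∂_k) / (image of ∂_{k+1}):

  H_2: rank ker ∂_2 − rank ∂_3 = (5 − 5) − 0 = 0, and there is no ∂_3, so H_2 ≅ 0.

H_2 = 0.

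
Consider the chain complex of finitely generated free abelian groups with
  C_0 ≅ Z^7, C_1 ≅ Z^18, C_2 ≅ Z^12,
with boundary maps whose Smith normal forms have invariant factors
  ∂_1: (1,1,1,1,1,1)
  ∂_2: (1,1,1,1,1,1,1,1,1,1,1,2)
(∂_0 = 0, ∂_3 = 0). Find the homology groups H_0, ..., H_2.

H_0: b_0 = 7 − 0 − 6 = 1; torsion from ∂_1 factors > 1: none. So H_0 ≅ Z.
H_1: b_1 = 18 − 6 − 12 = 0; torsion from ∂_2 factors > 1: [2]. So H_1 ≅ Z/2.
H_2: b_2 = 12 − 12 − 0 = 0; torsion from ∂_3 factors > 1: none. So H_2 ≅ 0.

H_0 ≅ Z,  H_1 ≅ Z/2,  H_2 = 0.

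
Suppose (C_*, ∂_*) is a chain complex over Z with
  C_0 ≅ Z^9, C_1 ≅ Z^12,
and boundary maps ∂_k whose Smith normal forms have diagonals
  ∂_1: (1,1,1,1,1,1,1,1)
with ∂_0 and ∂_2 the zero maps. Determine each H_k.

H_0 ≅ Z,  H_1 ≅ Z^4.

H_0: b_0 = 9 − 0 − 8 = 1; torsion from ∂_1 factors > 1: none. So H_0 ≅ Z.
H_1: b_1 = 12 − 8 − 0 = 4; torsion from ∂_2 factors > 1: none. So H_1 ≅ Z^4.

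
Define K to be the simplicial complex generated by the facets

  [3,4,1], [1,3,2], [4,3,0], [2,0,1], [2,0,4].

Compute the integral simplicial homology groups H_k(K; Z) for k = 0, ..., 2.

H_0 ≅ Z,  H_1 ≅ Z,  H_2 = 0.

We work with the vertex ordering 0 < 1 < 2 < 3 < 4. The simplices of K, each written with vertices in increasing order, are:

  0-simplices (5): [0], [1], [2], [3], [4]
  1-simplices (10): [0,1], [0,2], [0,3], [0,4], [1,2], [1,3], [1,4], [2,3], [2,4], [3,4]
  2-simplices (5): [0,1,2], [0,2,4], [0,3,4], [1,2,3], [1,3,4]

Hence C_0 ≅ Z^5, C_1 ≅ Z^10, C_2 ≅ Z^5.

∂_1: C_1 → C_0 maps an edge to its endpoints' difference, ∂[p,q] = q − p. For instance
  ∂[2,3] = [3] − [2].
The resulting 5×10 matrix has rank 4, and its Smith normal form has invariant factors (1,1,1,1).

∂_2: C_2 → C_1 acts by ∂[p,q,r] = [q,r] − [p,r] + [p,q]. For instance
  ∂[0,1,2] = [1,2] − [0,2] + [0,1],
  ∂[1,3,4] = [3,4] − [1,4] + [1,3].
This gives a 10×5 integer matrix of rank 5; reducing to Smith normal form yields diagonal entries (1,1,1,1,1).

From H_k ≅ ker(∂_k) / im(∂_{k+1}) we obtain:

  H_0: rank C_0 − rank ∂_1 = 5 − 4 = 1, and the invariant factors of ∂_1 are all 1, so H_0 ≅ Z.
  H_1: rank ker ∂_1 − rank ∂_2 = (10 − 4) − 5 = 1, and the invariant factors of ∂_2 are all 1, so H_1 ≅ Z.
  H_2: rank ker ∂_2 − rank ∂_3 = (5 − 5) − 0 = 0, and there is no ∂_3, so H_2 ≅ 0.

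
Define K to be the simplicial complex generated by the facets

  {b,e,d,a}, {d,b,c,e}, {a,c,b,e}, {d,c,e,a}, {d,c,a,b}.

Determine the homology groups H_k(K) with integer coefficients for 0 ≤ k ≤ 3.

H_0 = Z,  H_1 = 0,  H_2 = 0,  H_3 = Z.

We work with the vertex ordering a < b < c < d < e. The simplices of K, each written with vertices in increasing order, are:

  0-simplices (5): a, b, c, d, e
  1-simplices (10): ab, ac, ad, ae, bc, bd, be, cd, ce, de
  2-simplices (10): abc, abd, abe, acd, ace, ade, bcd, bce, bde, cde
  3-simplices (5): abcd, abce, abde, acde, bcde

so the chain groups are C_0 ≅ Z^5, C_1 ≅ Z^10, C_2 ≅ Z^10, C_3 ≅ Z^5.

The boundary map ∂_1: C_1 → C_0 sends each edge [p,q] (with p < q) to q − p.
This gives a 5×10 integer matrix of rank 4; reducing to Smith normal form yields diagonal entries (1,1,1,1).

The boundary map ∂_2: C_2 → C_1 maps a triangle to the signed sum of its edges. For instance
  ∂ade = de − ae + ad,
  ∂bcd = cd − bd + bc.
This gives a 10×10 integer matrix of rank 6; reducing to Smith normal form yields diagonal entries (1,1,1,1,1,1).

The boundary map ∂_3: C_3 → C_2 sends each 3-simplex σ to the alternating sum Σ_i (−1)^i (σ with its i-th vertex removed). For instance
  ∂abde = bde − ade + abe − abd,
  ∂acde = cde − ade + ace − acd.
This gives a 10×5 integer matrix of rank 4; reducing to Smith normal form yields diagonal entries (1,1,1,1).

Reading off H_k = ker ∂_k / im ∂_{k+1}:

  H_0: rank C_0 − rank ∂_1 = 5 − 4 = 1, and the invariant factors of ∂_1 are all 1, so H_0 ≅ Z.
  H_1: rank ker ∂_1 − rank ∂_2 = (10 − 4) − 6 = 0, and the invariant factors of ∂_2 are all 1, so H_1 ≅ 0.
  H_2: rank ker ∂_2 − rank ∂_3 = (10 − 6) − 4 = 0, and the invariant factors of ∂_3 are all 1, so H_2 ≅ 0.
  H_3: rank ker ∂_3 − rank ∂_4 = (5 − 4) − 0 = 1, and there is no ∂_4, so H_3 ≅ Z.

(K is a triangulation of the 3-sphere S^3.)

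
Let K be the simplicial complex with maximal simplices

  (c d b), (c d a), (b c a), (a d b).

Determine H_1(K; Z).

We work with the vertex ordering a < b < c < d. The simplices of K, each written with vertices in increasing order, are:

  0-simplices (4): a, b, c, d
  1-simplices (6): ab, ac, ad, bc, bd, cd
  2-simplices (4): abc, abd, acd, bcd

so the chain groups are C_0 ≅ Z^4, C_1 ≅ Z^6, C_2 ≅ Z^4.

The boundary map ∂_1: C_1 → C_0 is given by ∂[p,q] = [q] − [p]. For instance
  ∂bc = c − b.
The 4×6 boundary matrix has rank 3 and Smith normal form diag(1,1,1).

∂_2: C_2 → C_1 sends each 2-simplex [p,q,r] to [q,r] − [p,r] + [p,q]. For instance
  ∂abd = bd − ad + ab,
  ∂acd = cd − ad + ac.
The 6×4 boundary matrix has rank 3 and Smith normal form diag(1,1,1).

Now H_k = ker ∂_k / im ∂_{k+1}, so:

  H_1: rank ker ∂_1 − rank ∂_2 = (6 − 3) − 3 = 0, and the invariant factors of ∂_2 are all 1, so H_1 ≅ 0.

H_1 = 0.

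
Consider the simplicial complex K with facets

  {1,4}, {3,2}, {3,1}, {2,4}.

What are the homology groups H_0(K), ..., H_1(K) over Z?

Fix the vertex order 1 < 2 < 3 < 4 and write every simplex with vertices in increasing order. Then dim K = 1 and the simplices of K are:

  0-simplices (4): [1], [2], [3], [4]
  1-simplices (4): [1,3], [1,4], [2,3], [2,4]

Hence C_0 ≅ Z^4, C_1 ≅ Z^4.

∂_1: C_1 → C_0 sends each edge [p,q] (with p < q) to q − p. For instance
  ∂[1,4] = [4] − [1].
This gives a 4×4 integer matrix of rank 3; reducing to Smith normal form yields diagonal entries (1,1,1).

Reading off H_k = ker ∂_k / im ∂_{k+1}:

  H_0: rank C_0 − rank ∂_1 = 4 − 3 = 1, and the invariant factors of ∂_1 are all 1, so H_0 ≅ Z.
  H_1: rank ker ∂_1 − rank ∂_2 = (4 − 3) − 0 = 1, and there is no ∂_2, so H_1 ≅ Z.

(K is a triangulation of the circle S^1.)

H_0 ≅ Z,  H_1 ≅ Z.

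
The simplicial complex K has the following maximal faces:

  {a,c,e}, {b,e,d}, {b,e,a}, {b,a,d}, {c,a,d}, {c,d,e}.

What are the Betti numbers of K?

Fix the vertex order a < b < c < d < e and write every simplex with vertices in increasing order. Then dim K = 2 and the simplices of K are:

  0-simplices (5): a, b, c, d, e
  1-simplices (9): ab, ac, ad, ae, bd, be, cd, ce, de
  2-simplices (6): abd, abe, acd, ace, bde, cde

Hence C_0 ≅ Z^5, C_1 ≅ Z^9, C_2 ≅ Z^6.

∂_1: C_1 → C_0 sends each edge [p,q] (with p < q) to q − p.
The 5×9 boundary matrix has rank 4 and Smith normal form diag(1,1,1,1).

Boundary ∂_2: C_2 → C_1 maps a triangle to the signed sum of its edges. For instance
  ∂cde = de − ce + cd,
  ∂acd = cd − ad + ac.
This gives a 9×6 integer matrix of rank 5; reducing to Smith normal form yields diagonal entries (1,1,1,1,1).

Computing H_k = (kernel of ∂_k) / (image of ∂_{k+1}):

  H_0: rank C_0 − rank ∂_1 = 5 − 4 = 1, and the invariant factors of ∂_1 are all 1, so H_0 = Z.
  H_1: rank ker ∂_1 − rank ∂_2 = (9 − 4) − 5 = 0, and the invariant factors of ∂_2 are all 1, so H_1 = 0.
  H_2: rank ker ∂_2 − rank ∂_3 = (6 − 5) − 0 = 1, and there is no ∂_3, so H_2 = Z.

As a check, the Euler characteristic is 5 − 9 + 6 = 2, which agrees with 1 − 0 + 1 = 2.

Hence the Betti numbers are b_0 = 1, b_1 = 0, b_2 = 1.

b_0 = 1, b_1 = 0, b_2 = 1.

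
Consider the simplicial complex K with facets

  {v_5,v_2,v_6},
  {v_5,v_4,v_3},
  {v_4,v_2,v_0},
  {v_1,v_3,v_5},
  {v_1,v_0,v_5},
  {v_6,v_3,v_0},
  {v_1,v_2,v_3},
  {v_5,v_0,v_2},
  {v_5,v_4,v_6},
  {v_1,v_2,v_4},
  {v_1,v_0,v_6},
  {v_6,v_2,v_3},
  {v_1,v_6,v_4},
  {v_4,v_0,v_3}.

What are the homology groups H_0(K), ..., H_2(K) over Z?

H_0 ≅ Z,  H_1 ≅ Z^2,  H_2 ≅ Z.

Fix the vertex order v_0 < v_1 < v_2 < v_3 < v_4 < v_5 < v_6 and write every simplex with vertices in increasing order. Then dim K = 2 and the simplices of K are:

  0-simplices (7): [v_0], [v_1], [v_2], [v_3], [v_4], [v_5], [v_6]
  1-simplices (21): (21 of them)
  2-simplices (14): (14 of them)

so the chain groups are C_0 ≅ Z^7, C_1 ≅ Z^21, C_2 ≅ Z^14.

Boundary ∂_1: C_1 → C_0 maps an edge to its endpoints' difference, ∂[p,q] = q − p.
As a 7×21 matrix over Z this has rank 6, with invariant factors (1,1,1,1,1,1).

∂_2: C_2 → C_1 sends each 2-simplex [p,q,r] to [q,r] − [p,r] + [p,q]. For instance
  ∂[v_1,v_3,v_5] = [v_3,v_5] − [v_1,v_5] + [v_1,v_3],
  ∂[v_0,v_1,v_6] = [v_1,v_6] − [v_0,v_6] + [v_0,v_1].
The resulting 21×14 matrix has rank 13, and its Smith normal form has invariant factors (1,1,1,1,1,1,1,1,1,1,1,1,1).

Computing H_k = (kernel of ∂_k) / (image of ∂_{k+1}):

  H_0: rank C_0 − rank ∂_1 = 7 − 6 = 1, and the invariant factors of ∂_1 are all 1, so H_0 = Z.
  H_1: rank ker ∂_1 − rank ∂_2 = (21 − 6) − 13 = 2, and the invariant factors of ∂_2 are all 1, so H_1 = Z^2.
  H_2: rank ker ∂_2 − rank ∂_3 = (14 − 13) − 0 = 1, and there is no ∂_3, so H_2 = Z.

As a check, the Euler characteristic is 7 − 21 + 14 = 0, which agrees with 1 − 2 + 1 = 0.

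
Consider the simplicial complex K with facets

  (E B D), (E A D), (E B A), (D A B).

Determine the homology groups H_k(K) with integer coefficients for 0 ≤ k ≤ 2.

H_0 = Z,  H_1 = 0,  H_2 = Z.

Fix the vertex order A < B < D < E and write every simplex with vertices in increasing order. Then dim K = 2 and the simplices of K are:

  0-simplices (4): A, B, D, E
  1-simplices (6): AB, AD, AE, BD, BE, DE
  2-simplices (4): ABD, ABE, ADE, BDE

so the chain groups are C_0 ≅ Z^4, C_1 ≅ Z^6, C_2 ≅ Z^4.

∂_1: C_1 → C_0 is given by ∂[p,q] = [q] − [p]. For instance
  ∂DE = E − D.
As a 4×6 matrix over Z this has rank 3, with invariant factors (1,1,1).

The boundary map ∂_2: C_2 → C_1 maps a triangle to the signed sum of its edges. For instance
  ∂BDE = DE − BE + BD,
  ∂ADE = DE − AE + AD.
This gives a 6×4 integer matrix of rank 3; reducing to Smith normal form yields diagonal entries (1,1,1).

Computing H_k = (kernel of ∂_k) / (image of ∂_{k+1}):

  H_0: rank C_0 − rank ∂_1 = 4 − 3 = 1, and the invariant factors of ∂_1 are all 1, so H_0 ≅ Z.
  H_1: rank ker ∂_1 − rank ∂_2 = (6 − 3) − 3 = 0, and the invariant factors of ∂_2 are all 1, so H_1 ≅ 0.
  H_2: rank ker ∂_2 − rank ∂_3 = (4 − 3) − 0 = 1, and there is no ∂_3, so H_2 ≅ Z.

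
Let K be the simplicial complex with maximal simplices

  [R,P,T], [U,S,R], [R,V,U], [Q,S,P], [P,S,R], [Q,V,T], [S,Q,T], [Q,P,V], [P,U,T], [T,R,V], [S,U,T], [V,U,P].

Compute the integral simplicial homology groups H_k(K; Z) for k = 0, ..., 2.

K has 7 vertices, 18 edges, 12 triangles.
rank ∂_0 = 0, rank ∂_1 = 6 ⇒ b_0 = 7 − 0 − 6 = 1; all invariant factors of ∂_1 are 1 so no torsion. So H_0 ≅ Z.
rank ∂_1 = 6, rank ∂_2 = 12 ⇒ b_1 = 18 − 6 − 12 = 0; ∂_2 has invariant factor(s) [2] giving torsion. So H_1 ≅ Z_2.
rank ∂_2 = 12, rank ∂_3 = 0 ⇒ b_2 = 12 − 12 − 0 = 0. So H_2 ≅ 0.

H_0 ≅ Z,  H_1 ≅ Z_2,  H_2 = 0.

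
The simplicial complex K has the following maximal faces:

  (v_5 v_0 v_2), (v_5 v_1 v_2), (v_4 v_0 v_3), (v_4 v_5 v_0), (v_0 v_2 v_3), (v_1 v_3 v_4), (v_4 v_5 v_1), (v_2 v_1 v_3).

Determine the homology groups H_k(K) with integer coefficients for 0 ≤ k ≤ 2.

H_0 ≅ Z,  H_1 = 0,  H_2 ≅ Z.

Take the total order v_0 < v_1 < v_2 < v_3 < v_4 < v_5 on the vertex set. Then K (dimension 2) consists of the simplices:

  0-simplices (6): [v_0], [v_1], [v_2], [v_3], [v_4], [v_5]
  1-simplices (12): [v_0,v_2], [v_0,v_3], [v_0,v_4], [v_0,v_5], [v_1,v_2], [v_1,v_3], [v_1,v_4], [v_1,v_5], [v_2,v_3], [v_2,v_5], [v_3,v_4], [v_4,v_5]
  2-simplices (8): [v_0,v_2,v_3], [v_0,v_2,v_5], [v_0,v_3,v_4], [v_0,v_4,v_5], [v_1,v_2,v_3], [v_1,v_2,v_5], [v_1,v_3,v_4], [v_1,v_4,v_5]

so the chain groups are C_0 ≅ Z^6, C_1 ≅ Z^12, C_2 ≅ Z^8.

The boundary map ∂_1: C_1 → C_0 sends each edge [p,q] (with p < q) to q − p. For instance
  ∂[v_1,v_5] = [v_5] − [v_1].
This gives a 6×12 integer matrix of rank 5; reducing to Smith normal form yields diagonal entries (1,1,1,1,1).

Boundary ∂_2: C_2 → C_1 sends each 2-simplex [p,q,r] to [q,r] − [p,r] + [p,q]. For instance
  ∂[v_0,v_2,v_3] = [v_2,v_3] − [v_0,v_3] + [v_0,v_2],
  ∂[v_0,v_2,v_5] = [v_2,v_5] − [v_0,v_5] + [v_0,v_2].
The resulting 12×8 matrix has rank 7, and its Smith normal form has invariant factors (1,1,1,1,1,1,1).

Reading off H_k = ker ∂_k / im ∂_{k+1}:

  H_0: rank C_0 − rank ∂_1 = 6 − 5 = 1, and the invariant factors of ∂_1 are all 1, so H_0 ≅ Z.
  H_1: rank ker ∂_1 − rank ∂_2 = (12 − 5) − 7 = 0, and the invariant factors of ∂_2 are all 1, so H_1 ≅ 0.
  H_2: rank ker ∂_2 − rank ∂_3 = (8 − 7) − 0 = 1, and there is no ∂_3, so H_2 ≅ Z.

(K is a triangulation of the 2-sphere S^2.)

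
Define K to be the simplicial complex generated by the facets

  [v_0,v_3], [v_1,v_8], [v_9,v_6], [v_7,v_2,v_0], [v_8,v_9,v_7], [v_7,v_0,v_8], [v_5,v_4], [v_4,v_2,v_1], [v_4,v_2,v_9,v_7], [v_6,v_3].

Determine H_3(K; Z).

H_3 = 0.

We work with the vertex ordering v_0 < v_1 < v_2 < v_3 < v_4 < v_5 < v_6 < v_7 < v_8 < v_9. The simplices of K, each written with vertices in increasing order, are:

  0-simplices (10): [v_0], [v_1], [v_2], [v_3], [v_4], [v_5], [v_6], [v_7], [v_8], [v_9]
  1-simplices (18): (18 of them)
  2-simplices (8): [v_0,v_2,v_7], [v_0,v_7,v_8], [v_1,v_2,v_4], [v_2,v_4,v_7], [v_2,v_4,v_9], [v_2,v_7,v_9], [v_4,v_7,v_9], [v_7,v_8,v_9]
  3-simplices (1): [v_2,v_4,v_7,v_9]

Hence C_0 ≅ Z^10, C_1 ≅ Z^18, C_2 ≅ Z^8, C_3 ≅ Z^1.

Boundary ∂_1: C_1 → C_0 is given by ∂[p,q] = [q] − [p]. For instance
  ∂[v_2,v_9] = [v_9] − [v_2].
The 10×18 boundary matrix has rank 9 and Smith normal form diag(1,1,1,1,1,1,1,1,1).

The boundary map ∂_2: C_2 → C_1 sends each 2-simplex [p,q,r] to [q,r] − [p,r] + [p,q]. For instance
  ∂[v_7,v_8,v_9] = [v_8,v_9] − [v_7,v_9] + [v_7,v_8],
  ∂[v_0,v_7,v_8] = [v_7,v_8] − [v_0,v_8] + [v_0,v_7].
The resulting 18×8 matrix has rank 7, and its Smith normal form has invariant factors (1,1,1,1,1,1,1).

The boundary map ∂_3: C_3 → C_2 sends each 3-simplex σ to the alternating sum Σ_i (−1)^i (σ with its i-th vertex removed). For instance
  ∂[v_2,v_4,v_7,v_9] = [v_4,v_7,v_9] − [v_2,v_7,v_9] + [v_2,v_4,v_9] − [v_2,v_4,v_7].
The 8×1 boundary matrix has rank 1 and Smith normal form diag(1).

From H_k ≅ ker(∂_k) / im(∂_{k+1}) we obtain:

  H_3: rank ker ∂_3 − rank ∂_4 = (1 − 1) − 0 = 0, and there is no ∂_4, so H_3 = 0.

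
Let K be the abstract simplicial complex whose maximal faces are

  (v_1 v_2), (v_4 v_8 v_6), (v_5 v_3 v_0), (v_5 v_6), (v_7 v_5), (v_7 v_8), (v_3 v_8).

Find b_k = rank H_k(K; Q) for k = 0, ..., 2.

We work with the vertex ordering v_0 < v_1 < v_2 < v_3 < v_4 < v_5 < v_6 < v_7 < v_8. The simplices of K, each written with vertices in increasing order, are:

  0-simplices (9): [v_0], [v_1], [v_2], [v_3], [v_4], [v_5], [v_6], [v_7], [v_8]
  1-simplices (11): [v_0,v_3], [v_0,v_5], [v_1,v_2], [v_3,v_5], [v_3,v_8], [v_4,v_6], [v_4,v_8], [v_5,v_6], [v_5,v_7], [v_6,v_8], [v_7,v_8]
  2-simplices (2): [v_0,v_3,v_5], [v_4,v_6,v_8]

so the chain groups are C_0 ≅ Z^9, C_1 ≅ Z^11, C_2 ≅ Z^2.

∂_1: C_1 → C_0 maps an edge to its endpoints' difference, ∂[p,q] = q − p.
As a 9×11 matrix over Z this has rank 7, with invariant factors (1,1,1,1,1,1,1).

Boundary ∂_2: C_2 → C_1 maps a triangle to the signed sum of its edges. For instance
  ∂[v_0,v_3,v_5] = [v_3,v_5] − [v_0,v_5] + [v_0,v_3],
  ∂[v_4,v_6,v_8] = [v_6,v_8] − [v_4,v_8] + [v_4,v_6].
The 11×2 boundary matrix has rank 2 and Smith normal form diag(1,1).

Computing H_k = (kernel of ∂_k) / (image of ∂_{k+1}):

  H_0: rank C_0 − rank ∂_1 = 9 − 7 = 2, and the invariant factors of ∂_1 are all 1, so H_0 = Z^2.
  H_1: rank ker ∂_1 − rank ∂_2 = (11 − 7) − 2 = 2, and the invariant factors of ∂_2 are all 1, so H_1 = Z^2.
  H_2: rank ker ∂_2 − rank ∂_3 = (2 − 2) − 0 = 0, and there is no ∂_3, so H_2 = 0.

As a check, the Euler characteristic is 9 − 11 + 2 = 0, which agrees with 2 − 2 + 0 = 0.

Hence the Betti numbers are b_0 = 2, b_1 = 2, b_2 = 0.

b_0 = 2, b_1 = 2, b_2 = 0.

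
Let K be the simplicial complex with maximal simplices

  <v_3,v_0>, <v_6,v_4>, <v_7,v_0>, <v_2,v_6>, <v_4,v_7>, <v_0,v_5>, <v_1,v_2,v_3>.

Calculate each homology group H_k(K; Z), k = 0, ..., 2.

H_0 ≅ Z,  H_1 ≅ Z,  H_2 = 0.

Take the total order v_0 < v_1 < v_2 < v_3 < v_4 < v_5 < v_6 < v_7 on the vertex set. Then K (dimension 2) consists of the simplices:

  0-simplices (8): [v_0], [v_1], [v_2], [v_3], [v_4], [v_5], [v_6], [v_7]
  1-simplices (9): [v_0,v_3], [v_0,v_5], [v_0,v_7], [v_1,v_2], [v_1,v_3], [v_2,v_3], [v_2,v_6], [v_4,v_6], [v_4,v_7]
  2-simplices (1): [v_1,v_2,v_3]

so the chain groups are C_0 ≅ Z^8, C_1 ≅ Z^9, C_2 ≅ Z^1.

Boundary ∂_1: C_1 → C_0 sends each edge [p,q] (with p < q) to q − p.
The 8×9 boundary matrix has rank 7 and Smith normal form diag(1,1,1,1,1,1,1).

The boundary map ∂_2: C_2 → C_1 maps a triangle to the signed sum of its edges. For instance
  ∂[v_1,v_2,v_3] = [v_2,v_3] − [v_1,v_3] + [v_1,v_2].
As a 9×1 matrix over Z this has rank 1, with invariant factors (1).

Now H_k = ker ∂_k / im ∂_{k+1}, so:

  H_0: rank C_0 − rank ∂_1 = 8 − 7 = 1, and the invariant factors of ∂_1 are all 1, so H_0 = Z.
  H_1: rank ker ∂_1 − rank ∂_2 = (9 − 7) − 1 = 1, and the invariant factors of ∂_2 are all 1, so H_1 = Z.
  H_2: rank ker ∂_2 − rank ∂_3 = (1 − 1) − 0 = 0, and there is no ∂_3, so H_2 = 0.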